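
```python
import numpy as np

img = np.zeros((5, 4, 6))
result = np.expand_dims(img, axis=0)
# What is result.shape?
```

(1, 5, 4, 6)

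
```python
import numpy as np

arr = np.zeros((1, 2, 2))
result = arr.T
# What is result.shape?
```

(2, 2, 1)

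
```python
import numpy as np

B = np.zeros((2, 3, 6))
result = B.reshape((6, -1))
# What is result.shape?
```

(6, 6)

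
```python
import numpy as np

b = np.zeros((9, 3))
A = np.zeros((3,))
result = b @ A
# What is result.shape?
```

(9,)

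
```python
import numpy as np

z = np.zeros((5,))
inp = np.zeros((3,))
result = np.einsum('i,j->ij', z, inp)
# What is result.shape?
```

(5, 3)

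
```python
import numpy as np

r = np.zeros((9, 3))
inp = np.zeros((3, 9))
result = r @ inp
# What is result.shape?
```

(9, 9)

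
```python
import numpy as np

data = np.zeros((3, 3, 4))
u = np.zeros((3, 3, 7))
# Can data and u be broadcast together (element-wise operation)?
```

No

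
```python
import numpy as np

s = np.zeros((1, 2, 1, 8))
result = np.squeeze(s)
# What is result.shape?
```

(2, 8)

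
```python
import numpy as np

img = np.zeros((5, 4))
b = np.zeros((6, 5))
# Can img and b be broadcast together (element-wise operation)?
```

No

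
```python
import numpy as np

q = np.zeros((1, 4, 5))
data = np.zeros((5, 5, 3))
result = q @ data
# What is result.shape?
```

(5, 4, 3)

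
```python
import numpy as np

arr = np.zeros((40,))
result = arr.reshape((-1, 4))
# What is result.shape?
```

(10, 4)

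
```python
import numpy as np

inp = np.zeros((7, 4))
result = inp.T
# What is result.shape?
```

(4, 7)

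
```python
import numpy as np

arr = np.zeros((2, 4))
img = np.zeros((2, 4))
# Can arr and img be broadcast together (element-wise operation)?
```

Yes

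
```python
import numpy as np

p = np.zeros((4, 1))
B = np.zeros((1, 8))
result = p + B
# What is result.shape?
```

(4, 8)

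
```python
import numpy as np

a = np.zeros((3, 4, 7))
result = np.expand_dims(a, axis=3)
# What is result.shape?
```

(3, 4, 7, 1)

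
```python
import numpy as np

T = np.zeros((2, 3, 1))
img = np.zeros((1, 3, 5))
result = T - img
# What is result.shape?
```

(2, 3, 5)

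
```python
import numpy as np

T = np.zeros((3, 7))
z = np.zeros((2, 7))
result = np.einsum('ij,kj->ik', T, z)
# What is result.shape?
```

(3, 2)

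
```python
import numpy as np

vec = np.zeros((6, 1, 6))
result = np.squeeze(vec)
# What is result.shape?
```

(6, 6)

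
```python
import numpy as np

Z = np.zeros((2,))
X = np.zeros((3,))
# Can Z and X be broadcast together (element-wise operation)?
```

No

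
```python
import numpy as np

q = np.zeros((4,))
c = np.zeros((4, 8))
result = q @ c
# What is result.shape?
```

(8,)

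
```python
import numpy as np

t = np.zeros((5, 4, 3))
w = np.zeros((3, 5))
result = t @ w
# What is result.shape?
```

(5, 4, 5)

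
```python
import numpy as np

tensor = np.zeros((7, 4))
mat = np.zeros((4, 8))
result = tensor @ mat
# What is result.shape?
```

(7, 8)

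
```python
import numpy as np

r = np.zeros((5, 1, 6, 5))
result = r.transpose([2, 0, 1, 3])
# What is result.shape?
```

(6, 5, 1, 5)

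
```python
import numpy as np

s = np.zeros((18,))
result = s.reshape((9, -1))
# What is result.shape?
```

(9, 2)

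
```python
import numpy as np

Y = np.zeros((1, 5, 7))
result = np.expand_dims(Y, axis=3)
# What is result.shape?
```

(1, 5, 7, 1)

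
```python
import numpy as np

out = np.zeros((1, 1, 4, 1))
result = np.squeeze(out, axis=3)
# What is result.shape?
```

(1, 1, 4)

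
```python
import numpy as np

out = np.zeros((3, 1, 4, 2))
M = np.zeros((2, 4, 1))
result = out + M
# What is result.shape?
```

(3, 2, 4, 2)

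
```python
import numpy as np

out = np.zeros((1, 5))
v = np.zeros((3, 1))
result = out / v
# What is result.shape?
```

(3, 5)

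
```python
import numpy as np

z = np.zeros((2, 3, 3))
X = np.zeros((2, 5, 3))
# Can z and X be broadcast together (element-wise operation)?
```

No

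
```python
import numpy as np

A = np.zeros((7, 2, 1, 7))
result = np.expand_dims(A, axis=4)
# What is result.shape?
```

(7, 2, 1, 7, 1)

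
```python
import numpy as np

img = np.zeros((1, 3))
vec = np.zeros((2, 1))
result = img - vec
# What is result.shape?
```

(2, 3)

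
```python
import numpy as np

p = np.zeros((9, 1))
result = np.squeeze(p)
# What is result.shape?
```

(9,)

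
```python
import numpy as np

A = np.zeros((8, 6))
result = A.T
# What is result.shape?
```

(6, 8)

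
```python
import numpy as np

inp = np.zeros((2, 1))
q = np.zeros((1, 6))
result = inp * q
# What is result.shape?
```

(2, 6)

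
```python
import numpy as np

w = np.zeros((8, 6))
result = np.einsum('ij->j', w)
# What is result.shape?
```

(6,)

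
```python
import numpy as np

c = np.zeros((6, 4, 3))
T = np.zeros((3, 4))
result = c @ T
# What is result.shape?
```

(6, 4, 4)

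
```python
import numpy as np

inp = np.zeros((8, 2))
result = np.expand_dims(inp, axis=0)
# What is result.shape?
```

(1, 8, 2)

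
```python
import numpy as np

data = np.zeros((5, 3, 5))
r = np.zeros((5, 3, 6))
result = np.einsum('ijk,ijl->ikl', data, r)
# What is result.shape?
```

(5, 5, 6)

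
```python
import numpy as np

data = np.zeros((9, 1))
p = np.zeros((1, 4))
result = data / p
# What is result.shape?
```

(9, 4)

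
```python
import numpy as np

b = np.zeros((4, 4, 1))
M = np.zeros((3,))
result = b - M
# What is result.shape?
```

(4, 4, 3)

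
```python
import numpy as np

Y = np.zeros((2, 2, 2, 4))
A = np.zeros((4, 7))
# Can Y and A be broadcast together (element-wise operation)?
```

No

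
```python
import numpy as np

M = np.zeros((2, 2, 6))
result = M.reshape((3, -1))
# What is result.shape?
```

(3, 8)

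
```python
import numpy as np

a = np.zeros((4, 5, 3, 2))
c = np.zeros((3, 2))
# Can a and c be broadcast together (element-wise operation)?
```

Yes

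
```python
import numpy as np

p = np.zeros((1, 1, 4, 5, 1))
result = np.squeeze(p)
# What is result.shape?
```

(4, 5)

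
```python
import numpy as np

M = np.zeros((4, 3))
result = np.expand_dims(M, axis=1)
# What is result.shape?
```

(4, 1, 3)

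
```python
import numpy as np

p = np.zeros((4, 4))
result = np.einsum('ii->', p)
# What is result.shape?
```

()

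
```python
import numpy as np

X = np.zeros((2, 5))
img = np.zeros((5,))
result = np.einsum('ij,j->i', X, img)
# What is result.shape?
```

(2,)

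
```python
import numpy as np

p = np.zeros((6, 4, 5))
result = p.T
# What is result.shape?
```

(5, 4, 6)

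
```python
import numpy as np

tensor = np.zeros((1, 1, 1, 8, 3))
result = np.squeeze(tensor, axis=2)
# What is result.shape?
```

(1, 1, 8, 3)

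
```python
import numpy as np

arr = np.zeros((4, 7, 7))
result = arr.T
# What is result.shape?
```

(7, 7, 4)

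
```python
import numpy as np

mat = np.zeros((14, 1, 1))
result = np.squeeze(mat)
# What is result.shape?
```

(14,)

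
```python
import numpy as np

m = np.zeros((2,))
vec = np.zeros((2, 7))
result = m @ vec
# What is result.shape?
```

(7,)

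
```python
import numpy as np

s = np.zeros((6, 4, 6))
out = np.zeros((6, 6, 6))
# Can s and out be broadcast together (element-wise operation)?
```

No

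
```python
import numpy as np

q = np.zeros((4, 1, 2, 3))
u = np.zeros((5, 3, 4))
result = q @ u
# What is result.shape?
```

(4, 5, 2, 4)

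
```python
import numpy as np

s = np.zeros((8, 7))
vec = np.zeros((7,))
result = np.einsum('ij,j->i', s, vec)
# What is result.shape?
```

(8,)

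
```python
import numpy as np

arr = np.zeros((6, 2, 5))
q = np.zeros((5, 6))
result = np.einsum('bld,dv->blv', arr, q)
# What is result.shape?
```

(6, 2, 6)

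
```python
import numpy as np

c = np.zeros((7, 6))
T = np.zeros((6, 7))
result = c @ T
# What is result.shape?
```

(7, 7)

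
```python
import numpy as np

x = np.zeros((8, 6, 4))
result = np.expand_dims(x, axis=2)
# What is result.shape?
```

(8, 6, 1, 4)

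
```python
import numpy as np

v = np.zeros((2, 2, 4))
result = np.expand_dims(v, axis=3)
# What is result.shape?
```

(2, 2, 4, 1)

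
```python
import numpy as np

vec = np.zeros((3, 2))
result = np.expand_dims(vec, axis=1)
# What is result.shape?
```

(3, 1, 2)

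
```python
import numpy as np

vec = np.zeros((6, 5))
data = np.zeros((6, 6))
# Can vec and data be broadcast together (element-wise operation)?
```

No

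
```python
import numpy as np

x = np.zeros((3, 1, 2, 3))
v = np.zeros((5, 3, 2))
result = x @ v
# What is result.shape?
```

(3, 5, 2, 2)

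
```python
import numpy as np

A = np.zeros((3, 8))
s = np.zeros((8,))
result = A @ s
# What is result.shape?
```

(3,)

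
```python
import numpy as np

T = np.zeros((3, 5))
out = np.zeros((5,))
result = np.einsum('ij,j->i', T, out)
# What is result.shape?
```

(3,)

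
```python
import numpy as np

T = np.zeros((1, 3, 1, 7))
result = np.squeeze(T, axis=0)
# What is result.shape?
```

(3, 1, 7)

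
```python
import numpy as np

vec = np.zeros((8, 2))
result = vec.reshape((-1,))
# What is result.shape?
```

(16,)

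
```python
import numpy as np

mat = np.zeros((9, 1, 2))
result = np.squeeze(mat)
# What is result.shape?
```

(9, 2)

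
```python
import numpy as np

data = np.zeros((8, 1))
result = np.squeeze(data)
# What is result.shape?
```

(8,)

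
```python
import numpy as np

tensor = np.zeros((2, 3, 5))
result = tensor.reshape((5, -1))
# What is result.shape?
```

(5, 6)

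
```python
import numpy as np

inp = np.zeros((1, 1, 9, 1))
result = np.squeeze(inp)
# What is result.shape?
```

(9,)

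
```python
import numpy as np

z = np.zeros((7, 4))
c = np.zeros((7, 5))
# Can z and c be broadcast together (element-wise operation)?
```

No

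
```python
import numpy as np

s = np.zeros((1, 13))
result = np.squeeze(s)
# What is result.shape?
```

(13,)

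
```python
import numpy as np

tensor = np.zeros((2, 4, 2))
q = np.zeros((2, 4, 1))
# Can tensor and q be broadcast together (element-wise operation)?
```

Yes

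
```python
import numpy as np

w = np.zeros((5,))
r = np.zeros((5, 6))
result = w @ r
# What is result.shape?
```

(6,)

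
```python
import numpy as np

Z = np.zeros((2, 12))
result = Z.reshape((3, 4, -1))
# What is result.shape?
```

(3, 4, 2)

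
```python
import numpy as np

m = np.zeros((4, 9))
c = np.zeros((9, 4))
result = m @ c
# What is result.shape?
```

(4, 4)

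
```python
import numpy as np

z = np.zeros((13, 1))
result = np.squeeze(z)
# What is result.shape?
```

(13,)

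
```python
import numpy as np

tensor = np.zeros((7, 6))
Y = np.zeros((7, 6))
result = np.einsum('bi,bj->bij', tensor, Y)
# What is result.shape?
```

(7, 6, 6)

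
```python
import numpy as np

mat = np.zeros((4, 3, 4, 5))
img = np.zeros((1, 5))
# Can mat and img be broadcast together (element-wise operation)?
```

Yes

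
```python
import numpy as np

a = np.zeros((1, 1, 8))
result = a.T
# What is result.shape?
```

(8, 1, 1)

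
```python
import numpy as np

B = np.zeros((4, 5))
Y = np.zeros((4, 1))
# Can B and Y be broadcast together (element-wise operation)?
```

Yes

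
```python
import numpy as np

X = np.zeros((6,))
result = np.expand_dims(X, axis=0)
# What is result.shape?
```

(1, 6)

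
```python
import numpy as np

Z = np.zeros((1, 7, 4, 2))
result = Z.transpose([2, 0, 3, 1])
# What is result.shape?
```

(4, 1, 2, 7)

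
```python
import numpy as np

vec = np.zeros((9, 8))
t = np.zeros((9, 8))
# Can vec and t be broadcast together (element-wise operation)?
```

Yes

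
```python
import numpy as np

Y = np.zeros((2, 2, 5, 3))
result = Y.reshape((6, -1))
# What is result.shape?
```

(6, 10)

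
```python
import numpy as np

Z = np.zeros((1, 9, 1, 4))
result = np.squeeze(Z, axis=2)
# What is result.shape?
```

(1, 9, 4)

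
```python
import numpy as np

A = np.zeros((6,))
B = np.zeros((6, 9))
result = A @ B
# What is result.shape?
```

(9,)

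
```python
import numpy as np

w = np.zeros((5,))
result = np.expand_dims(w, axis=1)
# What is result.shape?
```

(5, 1)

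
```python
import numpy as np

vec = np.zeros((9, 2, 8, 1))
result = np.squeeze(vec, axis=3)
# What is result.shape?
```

(9, 2, 8)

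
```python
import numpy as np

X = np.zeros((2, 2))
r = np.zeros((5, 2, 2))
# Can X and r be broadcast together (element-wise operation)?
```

Yes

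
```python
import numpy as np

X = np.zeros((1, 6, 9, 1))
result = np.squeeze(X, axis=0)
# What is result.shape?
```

(6, 9, 1)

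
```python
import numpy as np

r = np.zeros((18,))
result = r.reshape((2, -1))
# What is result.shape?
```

(2, 9)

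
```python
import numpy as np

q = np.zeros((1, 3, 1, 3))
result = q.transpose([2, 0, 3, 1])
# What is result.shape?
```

(1, 1, 3, 3)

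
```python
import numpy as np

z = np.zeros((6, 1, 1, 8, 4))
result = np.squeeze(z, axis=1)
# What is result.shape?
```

(6, 1, 8, 4)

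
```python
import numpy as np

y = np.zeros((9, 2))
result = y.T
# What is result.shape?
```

(2, 9)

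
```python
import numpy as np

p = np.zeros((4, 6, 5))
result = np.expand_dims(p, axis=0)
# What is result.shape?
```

(1, 4, 6, 5)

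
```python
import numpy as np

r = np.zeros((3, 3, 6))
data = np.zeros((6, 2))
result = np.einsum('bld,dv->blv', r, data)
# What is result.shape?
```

(3, 3, 2)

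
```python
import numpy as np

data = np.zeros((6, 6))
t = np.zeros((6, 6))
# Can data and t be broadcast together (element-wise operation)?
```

Yes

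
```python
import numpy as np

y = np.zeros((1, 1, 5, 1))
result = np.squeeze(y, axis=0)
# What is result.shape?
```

(1, 5, 1)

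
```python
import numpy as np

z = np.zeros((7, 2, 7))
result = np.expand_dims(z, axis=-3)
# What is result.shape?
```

(7, 1, 2, 7)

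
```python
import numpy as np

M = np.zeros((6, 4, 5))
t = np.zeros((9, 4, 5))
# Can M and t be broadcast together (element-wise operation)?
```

No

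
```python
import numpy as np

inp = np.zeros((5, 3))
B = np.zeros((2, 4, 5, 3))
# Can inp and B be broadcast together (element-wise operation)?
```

Yes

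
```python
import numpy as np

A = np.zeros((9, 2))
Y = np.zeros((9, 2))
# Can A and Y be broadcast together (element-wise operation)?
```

Yes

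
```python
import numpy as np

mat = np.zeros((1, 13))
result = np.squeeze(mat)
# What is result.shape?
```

(13,)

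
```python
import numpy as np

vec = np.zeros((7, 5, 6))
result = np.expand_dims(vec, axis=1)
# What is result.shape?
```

(7, 1, 5, 6)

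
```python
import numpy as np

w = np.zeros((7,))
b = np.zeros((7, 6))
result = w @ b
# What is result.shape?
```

(6,)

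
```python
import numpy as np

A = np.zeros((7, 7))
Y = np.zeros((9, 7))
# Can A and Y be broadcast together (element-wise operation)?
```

No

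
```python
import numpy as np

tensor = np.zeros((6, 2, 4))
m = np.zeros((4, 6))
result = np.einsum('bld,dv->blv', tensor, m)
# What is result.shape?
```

(6, 2, 6)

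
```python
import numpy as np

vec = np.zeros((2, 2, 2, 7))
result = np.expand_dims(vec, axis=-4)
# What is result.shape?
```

(2, 1, 2, 2, 7)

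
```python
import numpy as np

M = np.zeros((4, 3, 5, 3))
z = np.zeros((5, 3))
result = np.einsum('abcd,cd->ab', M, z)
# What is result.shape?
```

(4, 3)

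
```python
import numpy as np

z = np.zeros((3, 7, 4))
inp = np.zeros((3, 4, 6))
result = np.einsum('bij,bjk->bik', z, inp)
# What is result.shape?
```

(3, 7, 6)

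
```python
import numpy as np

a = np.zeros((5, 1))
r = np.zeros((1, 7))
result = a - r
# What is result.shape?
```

(5, 7)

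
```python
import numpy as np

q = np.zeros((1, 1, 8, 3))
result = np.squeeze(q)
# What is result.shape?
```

(8, 3)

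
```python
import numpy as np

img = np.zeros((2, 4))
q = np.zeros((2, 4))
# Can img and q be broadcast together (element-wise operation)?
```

Yes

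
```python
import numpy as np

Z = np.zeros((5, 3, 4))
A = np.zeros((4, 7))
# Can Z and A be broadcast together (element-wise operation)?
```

No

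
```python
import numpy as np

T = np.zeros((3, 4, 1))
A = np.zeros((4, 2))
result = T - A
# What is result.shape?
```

(3, 4, 2)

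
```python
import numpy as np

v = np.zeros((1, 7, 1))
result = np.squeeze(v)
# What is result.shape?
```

(7,)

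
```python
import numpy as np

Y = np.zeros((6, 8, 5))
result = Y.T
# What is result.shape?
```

(5, 8, 6)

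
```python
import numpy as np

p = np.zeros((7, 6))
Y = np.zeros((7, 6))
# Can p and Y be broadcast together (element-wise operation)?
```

Yes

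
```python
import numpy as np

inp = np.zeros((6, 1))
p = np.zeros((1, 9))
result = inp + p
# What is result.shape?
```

(6, 9)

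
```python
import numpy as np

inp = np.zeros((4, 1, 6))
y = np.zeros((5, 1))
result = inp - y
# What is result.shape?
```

(4, 5, 6)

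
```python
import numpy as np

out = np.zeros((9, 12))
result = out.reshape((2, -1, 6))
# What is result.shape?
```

(2, 9, 6)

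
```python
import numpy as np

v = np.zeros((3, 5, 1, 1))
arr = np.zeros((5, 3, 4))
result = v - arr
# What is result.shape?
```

(3, 5, 3, 4)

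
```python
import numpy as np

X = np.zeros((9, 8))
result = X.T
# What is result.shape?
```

(8, 9)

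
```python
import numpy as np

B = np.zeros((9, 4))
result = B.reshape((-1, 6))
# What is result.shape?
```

(6, 6)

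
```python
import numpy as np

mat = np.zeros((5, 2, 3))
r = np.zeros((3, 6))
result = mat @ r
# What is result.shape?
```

(5, 2, 6)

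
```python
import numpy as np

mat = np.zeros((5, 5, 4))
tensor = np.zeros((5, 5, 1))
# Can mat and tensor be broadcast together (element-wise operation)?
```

Yes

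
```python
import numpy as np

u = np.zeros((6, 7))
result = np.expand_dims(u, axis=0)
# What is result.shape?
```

(1, 6, 7)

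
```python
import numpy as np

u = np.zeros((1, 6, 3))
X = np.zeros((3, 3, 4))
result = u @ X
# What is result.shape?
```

(3, 6, 4)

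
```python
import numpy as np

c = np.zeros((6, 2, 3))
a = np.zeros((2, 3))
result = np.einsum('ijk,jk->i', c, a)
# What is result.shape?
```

(6,)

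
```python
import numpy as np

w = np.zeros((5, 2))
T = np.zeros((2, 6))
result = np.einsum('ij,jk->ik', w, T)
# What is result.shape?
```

(5, 6)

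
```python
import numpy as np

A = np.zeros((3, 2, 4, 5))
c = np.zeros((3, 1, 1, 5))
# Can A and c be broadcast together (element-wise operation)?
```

Yes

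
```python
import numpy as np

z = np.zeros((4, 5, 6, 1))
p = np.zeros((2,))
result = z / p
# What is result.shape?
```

(4, 5, 6, 2)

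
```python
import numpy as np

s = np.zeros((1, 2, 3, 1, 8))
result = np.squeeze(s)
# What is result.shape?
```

(2, 3, 8)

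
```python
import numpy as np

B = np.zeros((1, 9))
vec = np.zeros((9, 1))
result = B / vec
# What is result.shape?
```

(9, 9)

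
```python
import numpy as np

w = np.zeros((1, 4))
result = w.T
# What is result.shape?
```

(4, 1)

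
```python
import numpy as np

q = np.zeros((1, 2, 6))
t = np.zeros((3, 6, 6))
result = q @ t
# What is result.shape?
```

(3, 2, 6)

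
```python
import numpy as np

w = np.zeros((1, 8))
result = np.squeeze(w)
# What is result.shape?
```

(8,)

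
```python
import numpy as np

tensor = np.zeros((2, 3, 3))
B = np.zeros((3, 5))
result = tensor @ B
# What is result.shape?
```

(2, 3, 5)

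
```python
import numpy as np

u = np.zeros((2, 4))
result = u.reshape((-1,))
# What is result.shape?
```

(8,)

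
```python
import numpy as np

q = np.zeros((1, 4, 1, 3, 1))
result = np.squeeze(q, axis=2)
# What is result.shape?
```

(1, 4, 3, 1)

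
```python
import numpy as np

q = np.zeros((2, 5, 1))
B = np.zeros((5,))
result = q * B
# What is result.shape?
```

(2, 5, 5)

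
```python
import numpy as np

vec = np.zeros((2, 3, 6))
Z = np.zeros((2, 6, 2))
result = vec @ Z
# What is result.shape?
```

(2, 3, 2)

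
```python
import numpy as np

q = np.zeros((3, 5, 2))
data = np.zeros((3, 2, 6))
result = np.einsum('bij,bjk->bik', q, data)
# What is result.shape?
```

(3, 5, 6)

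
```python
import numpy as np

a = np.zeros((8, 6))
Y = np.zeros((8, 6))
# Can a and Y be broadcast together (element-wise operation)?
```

Yes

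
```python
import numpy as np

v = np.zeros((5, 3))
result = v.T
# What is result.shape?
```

(3, 5)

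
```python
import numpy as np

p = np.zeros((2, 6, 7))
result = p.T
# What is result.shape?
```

(7, 6, 2)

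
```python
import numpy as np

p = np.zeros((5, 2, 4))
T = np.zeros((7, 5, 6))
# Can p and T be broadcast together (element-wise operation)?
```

No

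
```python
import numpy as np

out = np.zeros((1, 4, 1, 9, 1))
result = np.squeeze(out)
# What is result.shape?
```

(4, 9)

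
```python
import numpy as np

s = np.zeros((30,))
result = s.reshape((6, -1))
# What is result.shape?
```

(6, 5)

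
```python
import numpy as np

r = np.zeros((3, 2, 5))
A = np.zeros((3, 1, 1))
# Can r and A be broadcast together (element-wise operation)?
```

Yes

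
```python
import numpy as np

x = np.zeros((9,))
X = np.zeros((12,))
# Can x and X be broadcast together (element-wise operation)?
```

No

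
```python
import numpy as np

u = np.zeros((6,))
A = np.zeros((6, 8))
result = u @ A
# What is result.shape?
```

(8,)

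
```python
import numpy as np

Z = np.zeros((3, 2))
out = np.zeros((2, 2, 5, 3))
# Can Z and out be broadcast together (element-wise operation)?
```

No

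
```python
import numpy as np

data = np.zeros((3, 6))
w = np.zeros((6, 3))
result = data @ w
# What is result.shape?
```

(3, 3)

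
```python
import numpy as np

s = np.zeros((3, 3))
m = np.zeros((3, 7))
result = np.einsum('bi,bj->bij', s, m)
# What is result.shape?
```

(3, 3, 7)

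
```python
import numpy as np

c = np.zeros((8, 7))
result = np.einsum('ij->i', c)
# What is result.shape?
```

(8,)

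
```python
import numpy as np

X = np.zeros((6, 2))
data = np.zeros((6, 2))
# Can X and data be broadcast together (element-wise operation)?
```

Yes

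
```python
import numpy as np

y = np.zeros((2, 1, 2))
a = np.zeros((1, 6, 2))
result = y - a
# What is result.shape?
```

(2, 6, 2)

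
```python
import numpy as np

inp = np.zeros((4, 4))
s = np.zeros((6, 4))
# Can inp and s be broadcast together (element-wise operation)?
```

No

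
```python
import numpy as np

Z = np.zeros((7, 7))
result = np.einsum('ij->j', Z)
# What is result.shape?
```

(7,)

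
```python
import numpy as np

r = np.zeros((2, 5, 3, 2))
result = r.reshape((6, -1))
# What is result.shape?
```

(6, 10)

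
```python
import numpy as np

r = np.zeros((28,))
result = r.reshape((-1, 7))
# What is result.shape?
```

(4, 7)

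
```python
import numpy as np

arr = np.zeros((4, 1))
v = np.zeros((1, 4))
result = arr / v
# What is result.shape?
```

(4, 4)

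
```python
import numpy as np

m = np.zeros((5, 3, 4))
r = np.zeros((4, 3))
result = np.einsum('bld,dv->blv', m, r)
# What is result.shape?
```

(5, 3, 3)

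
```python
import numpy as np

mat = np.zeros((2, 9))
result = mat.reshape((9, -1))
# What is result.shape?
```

(9, 2)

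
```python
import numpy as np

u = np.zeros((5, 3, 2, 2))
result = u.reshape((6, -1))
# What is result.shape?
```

(6, 10)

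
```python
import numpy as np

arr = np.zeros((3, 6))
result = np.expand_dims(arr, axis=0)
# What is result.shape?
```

(1, 3, 6)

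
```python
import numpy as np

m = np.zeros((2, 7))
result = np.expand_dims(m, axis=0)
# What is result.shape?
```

(1, 2, 7)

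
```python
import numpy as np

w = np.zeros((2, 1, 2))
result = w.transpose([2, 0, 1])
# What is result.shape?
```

(2, 2, 1)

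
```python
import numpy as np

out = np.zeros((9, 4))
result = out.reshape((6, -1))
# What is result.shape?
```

(6, 6)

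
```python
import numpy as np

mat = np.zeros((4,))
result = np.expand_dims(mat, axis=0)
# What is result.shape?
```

(1, 4)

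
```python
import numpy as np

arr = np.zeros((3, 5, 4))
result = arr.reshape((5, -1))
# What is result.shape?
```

(5, 12)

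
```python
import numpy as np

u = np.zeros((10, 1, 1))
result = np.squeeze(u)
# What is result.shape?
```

(10,)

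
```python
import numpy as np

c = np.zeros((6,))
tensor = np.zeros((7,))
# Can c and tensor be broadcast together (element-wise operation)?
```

No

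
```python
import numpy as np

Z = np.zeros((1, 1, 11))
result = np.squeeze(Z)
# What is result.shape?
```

(11,)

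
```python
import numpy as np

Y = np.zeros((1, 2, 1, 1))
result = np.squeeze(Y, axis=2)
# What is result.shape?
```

(1, 2, 1)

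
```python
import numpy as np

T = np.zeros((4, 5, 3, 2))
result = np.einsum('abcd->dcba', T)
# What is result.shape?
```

(2, 3, 5, 4)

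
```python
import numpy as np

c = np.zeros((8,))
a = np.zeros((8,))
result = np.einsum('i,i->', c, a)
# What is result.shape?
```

()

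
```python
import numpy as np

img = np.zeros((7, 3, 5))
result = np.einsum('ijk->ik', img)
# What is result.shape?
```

(7, 5)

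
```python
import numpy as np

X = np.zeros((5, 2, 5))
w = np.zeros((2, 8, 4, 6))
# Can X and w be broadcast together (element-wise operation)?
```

No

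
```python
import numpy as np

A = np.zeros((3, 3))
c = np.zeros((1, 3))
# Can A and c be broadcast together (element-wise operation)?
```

Yes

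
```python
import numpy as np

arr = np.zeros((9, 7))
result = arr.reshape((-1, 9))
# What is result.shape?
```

(7, 9)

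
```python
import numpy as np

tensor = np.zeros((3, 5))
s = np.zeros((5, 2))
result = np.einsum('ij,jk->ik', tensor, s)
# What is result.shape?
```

(3, 2)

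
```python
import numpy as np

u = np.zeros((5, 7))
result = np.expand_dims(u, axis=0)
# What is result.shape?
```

(1, 5, 7)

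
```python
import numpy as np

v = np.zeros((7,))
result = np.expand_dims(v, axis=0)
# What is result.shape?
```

(1, 7)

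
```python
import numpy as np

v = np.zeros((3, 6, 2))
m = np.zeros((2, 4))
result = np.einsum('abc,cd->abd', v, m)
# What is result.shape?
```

(3, 6, 4)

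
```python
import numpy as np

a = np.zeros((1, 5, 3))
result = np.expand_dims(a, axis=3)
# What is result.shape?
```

(1, 5, 3, 1)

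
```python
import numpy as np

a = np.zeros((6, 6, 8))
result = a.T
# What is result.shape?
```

(8, 6, 6)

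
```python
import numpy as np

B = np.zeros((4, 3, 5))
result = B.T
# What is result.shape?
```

(5, 3, 4)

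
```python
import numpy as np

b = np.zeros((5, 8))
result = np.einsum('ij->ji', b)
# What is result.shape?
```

(8, 5)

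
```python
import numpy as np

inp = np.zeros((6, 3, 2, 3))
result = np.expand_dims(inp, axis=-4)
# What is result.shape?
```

(6, 1, 3, 2, 3)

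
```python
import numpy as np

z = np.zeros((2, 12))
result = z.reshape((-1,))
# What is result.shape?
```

(24,)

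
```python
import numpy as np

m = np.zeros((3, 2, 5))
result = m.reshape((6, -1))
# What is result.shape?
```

(6, 5)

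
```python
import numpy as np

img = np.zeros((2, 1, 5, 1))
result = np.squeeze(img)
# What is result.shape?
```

(2, 5)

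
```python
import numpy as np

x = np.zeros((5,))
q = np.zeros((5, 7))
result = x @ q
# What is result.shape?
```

(7,)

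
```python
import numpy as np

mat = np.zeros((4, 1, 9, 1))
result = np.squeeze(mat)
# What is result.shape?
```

(4, 9)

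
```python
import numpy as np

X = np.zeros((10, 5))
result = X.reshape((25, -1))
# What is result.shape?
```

(25, 2)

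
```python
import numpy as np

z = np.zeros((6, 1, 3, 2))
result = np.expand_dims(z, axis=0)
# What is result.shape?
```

(1, 6, 1, 3, 2)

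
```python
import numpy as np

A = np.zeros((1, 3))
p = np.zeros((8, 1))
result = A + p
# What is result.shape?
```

(8, 3)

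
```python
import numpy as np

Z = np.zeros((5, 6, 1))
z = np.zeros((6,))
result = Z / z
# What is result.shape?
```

(5, 6, 6)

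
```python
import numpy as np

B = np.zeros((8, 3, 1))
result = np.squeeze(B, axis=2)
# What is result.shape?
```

(8, 3)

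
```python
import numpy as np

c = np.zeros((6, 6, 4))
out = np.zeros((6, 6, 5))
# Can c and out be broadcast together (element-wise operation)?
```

No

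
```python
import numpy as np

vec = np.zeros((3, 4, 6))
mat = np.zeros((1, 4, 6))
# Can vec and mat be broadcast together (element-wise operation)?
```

Yes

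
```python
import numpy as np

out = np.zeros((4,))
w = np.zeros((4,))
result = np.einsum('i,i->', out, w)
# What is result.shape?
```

()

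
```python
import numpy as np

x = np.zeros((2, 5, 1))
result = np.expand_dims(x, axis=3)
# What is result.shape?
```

(2, 5, 1, 1)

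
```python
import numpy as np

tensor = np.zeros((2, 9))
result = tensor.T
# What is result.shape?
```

(9, 2)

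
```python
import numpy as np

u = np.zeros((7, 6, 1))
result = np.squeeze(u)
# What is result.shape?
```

(7, 6)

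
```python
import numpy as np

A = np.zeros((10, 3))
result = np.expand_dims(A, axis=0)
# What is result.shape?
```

(1, 10, 3)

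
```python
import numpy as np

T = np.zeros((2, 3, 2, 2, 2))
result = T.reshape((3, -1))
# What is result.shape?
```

(3, 16)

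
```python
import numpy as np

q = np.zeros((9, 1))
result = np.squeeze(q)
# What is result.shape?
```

(9,)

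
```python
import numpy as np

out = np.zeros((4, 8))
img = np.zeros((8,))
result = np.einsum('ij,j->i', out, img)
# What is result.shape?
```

(4,)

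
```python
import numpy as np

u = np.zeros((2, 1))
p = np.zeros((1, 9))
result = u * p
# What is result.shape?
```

(2, 9)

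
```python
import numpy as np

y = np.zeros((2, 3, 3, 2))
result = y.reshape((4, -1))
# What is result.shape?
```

(4, 9)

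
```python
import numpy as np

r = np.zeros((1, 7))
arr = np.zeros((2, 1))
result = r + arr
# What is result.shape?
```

(2, 7)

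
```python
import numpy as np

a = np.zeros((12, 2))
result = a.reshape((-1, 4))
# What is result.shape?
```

(6, 4)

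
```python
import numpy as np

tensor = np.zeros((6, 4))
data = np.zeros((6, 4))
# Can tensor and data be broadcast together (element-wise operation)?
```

Yes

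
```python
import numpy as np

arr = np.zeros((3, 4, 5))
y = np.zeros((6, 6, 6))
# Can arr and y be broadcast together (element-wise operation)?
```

No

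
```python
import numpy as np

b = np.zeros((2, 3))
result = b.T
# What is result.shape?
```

(3, 2)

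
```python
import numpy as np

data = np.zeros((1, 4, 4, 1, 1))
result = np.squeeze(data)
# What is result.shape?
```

(4, 4)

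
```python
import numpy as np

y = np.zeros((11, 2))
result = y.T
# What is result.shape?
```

(2, 11)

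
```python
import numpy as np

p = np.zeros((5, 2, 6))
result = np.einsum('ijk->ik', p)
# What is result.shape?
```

(5, 6)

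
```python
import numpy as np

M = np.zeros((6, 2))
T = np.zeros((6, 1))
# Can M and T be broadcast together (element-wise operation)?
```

Yes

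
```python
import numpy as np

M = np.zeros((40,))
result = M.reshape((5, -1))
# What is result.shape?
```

(5, 8)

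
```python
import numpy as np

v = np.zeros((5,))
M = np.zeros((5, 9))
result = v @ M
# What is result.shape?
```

(9,)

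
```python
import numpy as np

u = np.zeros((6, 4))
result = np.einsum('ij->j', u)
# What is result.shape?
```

(4,)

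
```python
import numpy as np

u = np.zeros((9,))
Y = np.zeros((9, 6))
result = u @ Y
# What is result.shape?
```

(6,)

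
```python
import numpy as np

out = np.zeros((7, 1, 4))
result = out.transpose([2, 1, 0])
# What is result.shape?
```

(4, 1, 7)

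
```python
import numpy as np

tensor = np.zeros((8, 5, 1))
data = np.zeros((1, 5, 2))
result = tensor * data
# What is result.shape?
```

(8, 5, 2)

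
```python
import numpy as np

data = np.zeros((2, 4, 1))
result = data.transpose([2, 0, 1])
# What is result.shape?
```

(1, 2, 4)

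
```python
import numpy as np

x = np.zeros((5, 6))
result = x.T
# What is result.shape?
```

(6, 5)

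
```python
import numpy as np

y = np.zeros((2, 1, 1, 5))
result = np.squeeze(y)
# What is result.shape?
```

(2, 5)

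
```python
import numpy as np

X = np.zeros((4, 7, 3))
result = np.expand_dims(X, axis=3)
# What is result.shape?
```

(4, 7, 3, 1)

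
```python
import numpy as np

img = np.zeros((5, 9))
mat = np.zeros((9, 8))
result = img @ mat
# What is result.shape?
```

(5, 8)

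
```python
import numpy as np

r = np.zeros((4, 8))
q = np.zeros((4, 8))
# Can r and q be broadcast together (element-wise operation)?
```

Yes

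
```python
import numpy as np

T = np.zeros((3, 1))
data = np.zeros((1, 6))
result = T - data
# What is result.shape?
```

(3, 6)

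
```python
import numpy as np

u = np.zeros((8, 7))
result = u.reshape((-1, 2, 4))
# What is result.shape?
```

(7, 2, 4)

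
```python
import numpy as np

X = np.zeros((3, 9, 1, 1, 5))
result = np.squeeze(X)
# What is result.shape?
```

(3, 9, 5)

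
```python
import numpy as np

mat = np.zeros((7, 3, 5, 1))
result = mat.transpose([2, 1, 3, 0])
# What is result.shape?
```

(5, 3, 1, 7)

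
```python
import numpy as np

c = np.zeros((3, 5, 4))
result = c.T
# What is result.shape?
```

(4, 5, 3)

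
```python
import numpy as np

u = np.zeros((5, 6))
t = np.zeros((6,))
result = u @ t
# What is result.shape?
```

(5,)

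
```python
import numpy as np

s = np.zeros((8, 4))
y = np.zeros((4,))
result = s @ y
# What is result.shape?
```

(8,)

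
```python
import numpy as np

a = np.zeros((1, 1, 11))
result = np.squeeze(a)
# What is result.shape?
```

(11,)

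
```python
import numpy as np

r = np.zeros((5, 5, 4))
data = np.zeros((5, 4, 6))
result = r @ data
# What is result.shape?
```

(5, 5, 6)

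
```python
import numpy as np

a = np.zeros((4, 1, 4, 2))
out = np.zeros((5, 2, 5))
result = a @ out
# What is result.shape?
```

(4, 5, 4, 5)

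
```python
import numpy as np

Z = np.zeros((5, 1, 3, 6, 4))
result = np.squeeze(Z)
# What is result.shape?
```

(5, 3, 6, 4)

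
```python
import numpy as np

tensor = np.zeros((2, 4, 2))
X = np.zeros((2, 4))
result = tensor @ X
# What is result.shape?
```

(2, 4, 4)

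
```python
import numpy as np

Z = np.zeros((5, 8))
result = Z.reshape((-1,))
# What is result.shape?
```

(40,)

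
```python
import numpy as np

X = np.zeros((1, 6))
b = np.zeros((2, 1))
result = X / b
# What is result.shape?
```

(2, 6)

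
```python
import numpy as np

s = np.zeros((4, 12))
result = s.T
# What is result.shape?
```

(12, 4)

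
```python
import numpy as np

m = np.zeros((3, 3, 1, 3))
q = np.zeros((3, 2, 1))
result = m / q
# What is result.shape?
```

(3, 3, 2, 3)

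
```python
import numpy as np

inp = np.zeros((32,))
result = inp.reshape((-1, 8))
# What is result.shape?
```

(4, 8)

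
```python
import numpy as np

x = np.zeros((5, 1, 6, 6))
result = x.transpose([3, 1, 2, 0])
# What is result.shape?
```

(6, 1, 6, 5)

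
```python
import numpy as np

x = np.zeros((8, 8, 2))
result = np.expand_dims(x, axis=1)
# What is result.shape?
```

(8, 1, 8, 2)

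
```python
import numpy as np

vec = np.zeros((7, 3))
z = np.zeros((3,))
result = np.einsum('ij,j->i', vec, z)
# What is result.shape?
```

(7,)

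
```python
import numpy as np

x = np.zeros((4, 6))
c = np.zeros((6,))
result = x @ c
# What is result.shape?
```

(4,)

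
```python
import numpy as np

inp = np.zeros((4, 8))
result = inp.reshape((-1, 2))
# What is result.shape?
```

(16, 2)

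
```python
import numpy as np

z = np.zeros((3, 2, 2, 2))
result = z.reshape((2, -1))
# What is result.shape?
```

(2, 12)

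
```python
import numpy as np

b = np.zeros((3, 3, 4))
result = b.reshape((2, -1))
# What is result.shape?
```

(2, 18)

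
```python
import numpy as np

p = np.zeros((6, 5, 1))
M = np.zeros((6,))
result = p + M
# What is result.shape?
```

(6, 5, 6)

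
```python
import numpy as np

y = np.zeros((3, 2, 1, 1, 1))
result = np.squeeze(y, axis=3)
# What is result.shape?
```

(3, 2, 1, 1)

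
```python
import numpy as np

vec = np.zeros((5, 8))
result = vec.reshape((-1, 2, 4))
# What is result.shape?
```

(5, 2, 4)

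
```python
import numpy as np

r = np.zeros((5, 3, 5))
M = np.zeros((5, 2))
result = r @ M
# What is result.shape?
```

(5, 3, 2)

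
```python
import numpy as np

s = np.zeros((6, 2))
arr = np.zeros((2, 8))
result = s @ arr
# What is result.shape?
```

(6, 8)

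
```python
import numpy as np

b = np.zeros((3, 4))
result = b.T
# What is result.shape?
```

(4, 3)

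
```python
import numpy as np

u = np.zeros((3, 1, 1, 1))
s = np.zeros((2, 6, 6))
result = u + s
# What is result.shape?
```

(3, 2, 6, 6)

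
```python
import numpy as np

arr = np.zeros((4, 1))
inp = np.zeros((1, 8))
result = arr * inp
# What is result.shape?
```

(4, 8)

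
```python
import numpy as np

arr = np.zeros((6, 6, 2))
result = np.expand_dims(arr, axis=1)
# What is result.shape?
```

(6, 1, 6, 2)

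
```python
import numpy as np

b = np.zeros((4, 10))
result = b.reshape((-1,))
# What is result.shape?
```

(40,)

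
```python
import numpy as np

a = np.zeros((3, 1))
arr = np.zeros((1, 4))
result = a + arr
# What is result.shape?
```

(3, 4)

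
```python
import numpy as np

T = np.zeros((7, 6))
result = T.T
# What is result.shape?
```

(6, 7)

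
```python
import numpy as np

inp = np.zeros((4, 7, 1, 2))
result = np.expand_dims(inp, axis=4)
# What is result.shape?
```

(4, 7, 1, 2, 1)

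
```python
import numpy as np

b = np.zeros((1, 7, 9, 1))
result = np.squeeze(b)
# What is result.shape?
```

(7, 9)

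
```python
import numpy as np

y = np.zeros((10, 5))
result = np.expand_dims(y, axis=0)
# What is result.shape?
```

(1, 10, 5)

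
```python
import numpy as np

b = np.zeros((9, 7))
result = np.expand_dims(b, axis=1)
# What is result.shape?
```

(9, 1, 7)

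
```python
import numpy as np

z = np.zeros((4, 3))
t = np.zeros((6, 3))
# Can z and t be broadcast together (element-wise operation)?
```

No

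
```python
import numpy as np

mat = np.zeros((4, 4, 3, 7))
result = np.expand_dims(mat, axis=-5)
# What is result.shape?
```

(1, 4, 4, 3, 7)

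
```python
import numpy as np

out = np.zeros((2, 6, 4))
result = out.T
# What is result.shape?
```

(4, 6, 2)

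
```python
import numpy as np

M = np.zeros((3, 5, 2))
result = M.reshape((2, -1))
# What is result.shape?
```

(2, 15)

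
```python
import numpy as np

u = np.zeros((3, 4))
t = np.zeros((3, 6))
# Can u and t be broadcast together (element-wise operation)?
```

No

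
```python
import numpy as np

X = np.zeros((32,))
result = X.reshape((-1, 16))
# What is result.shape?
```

(2, 16)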